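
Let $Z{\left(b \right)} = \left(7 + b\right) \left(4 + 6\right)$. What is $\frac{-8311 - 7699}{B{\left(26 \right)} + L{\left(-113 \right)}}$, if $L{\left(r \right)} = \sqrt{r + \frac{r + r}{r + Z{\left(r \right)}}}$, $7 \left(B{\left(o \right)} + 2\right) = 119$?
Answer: $- \frac{140847975}{198124} + \frac{8005 i \sqrt{155214879}}{198124} \approx -710.91 + 503.37 i$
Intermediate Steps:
$Z{\left(b \right)} = 70 + 10 b$ ($Z{\left(b \right)} = \left(7 + b\right) 10 = 70 + 10 b$)
$B{\left(o \right)} = 15$ ($B{\left(o \right)} = -2 + \frac{1}{7} \cdot 119 = -2 + 17 = 15$)
$L{\left(r \right)} = \sqrt{r + \frac{2 r}{70 + 11 r}}$ ($L{\left(r \right)} = \sqrt{r + \frac{r + r}{r + \left(70 + 10 r\right)}} = \sqrt{r + \frac{2 r}{70 + 11 r}}$)
$\frac{-8311 - 7699}{B{\left(26 \right)} + L{\left(-113 \right)}} = \frac{-8311 - 7699}{15 + \sqrt{- \frac{113 \left(72 + 11 \left(-113\right)\right)}{70 + 11 \left(-113\right)}}} = - \frac{16010}{15 + \sqrt{- \frac{113 \left(72 - 1243\right)}{70 - 1243}}} = - \frac{16010}{15 + \sqrt{\left(-113\right) \frac{1}{-1173} \left(-1171\right)}} = - \frac{16010}{15 + \sqrt{\left(-113\right) \left(- \frac{1}{1173}\right) \left(-1171\right)}} = - \frac{16010}{15 + \sqrt{- \frac{132323}{1173}}} = - \frac{16010}{15 + \frac{i \sqrt{155214879}}{1173}}$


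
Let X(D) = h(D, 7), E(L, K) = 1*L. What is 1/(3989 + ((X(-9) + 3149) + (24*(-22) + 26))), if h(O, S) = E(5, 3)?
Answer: 1/6641 ≈ 0.00015058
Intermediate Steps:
E(L, K) = L
h(O, S) = 5
X(D) = 5
1/(3989 + ((X(-9) + 3149) + (24*(-22) + 26))) = 1/(3989 + ((5 + 3149) + (24*(-22) + 26))) = 1/(3989 + (3154 + (-528 + 26))) = 1/(3989 + (3154 - 502)) = 1/(3989 + 2652) = 1/6641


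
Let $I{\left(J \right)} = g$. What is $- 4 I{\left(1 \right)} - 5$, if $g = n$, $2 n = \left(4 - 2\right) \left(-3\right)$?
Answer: $7$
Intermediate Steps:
$n = -3$ ($n = \frac{\left(4 - 2\right) \left(-3\right)}{2} = \frac{2 \left(-3\right)}{2} = \frac{1}{2} \left(-6\right) = -3$)
$g = -3$
$I{\left(J \right)} = -3$
$- 4 I{\left(1 \right)} - 5 = \left(-4\right) \left(-3\right) - 5 = 12 - 5 = 7$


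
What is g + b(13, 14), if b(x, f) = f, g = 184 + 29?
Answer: 227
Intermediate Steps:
g = 213
g + b(13, 14) = 213 + 14 = 227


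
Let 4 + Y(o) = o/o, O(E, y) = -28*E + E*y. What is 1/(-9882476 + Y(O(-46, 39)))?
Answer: -1/9882479 ≈ -1.0119e-7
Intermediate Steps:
Y(o) = -3 (Y(o) = -4 + o/o = -4 + 1 = -3)
1/(-9882476 + Y(O(-46, 39))) = 1/(-9882476 - 3) = 1/(-9882479) = -1/9882479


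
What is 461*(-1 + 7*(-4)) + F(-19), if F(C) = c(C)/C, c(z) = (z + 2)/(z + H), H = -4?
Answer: -5842270/437 ≈ -13369.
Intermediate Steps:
c(z) = (2 + z)/(-4 + z) (c(z) = (z + 2)/(z - 4) = (2 + z)/(-4 + z))
F(C) = (2 + C)/(C*(-4 + C)) (F(C) = ((2 + C)/(-4 + C))/C = (2 + C)/(C*(-4 + C)))
461*(-1 + 7*(-4)) + F(-19) = 461*(-1 + 7*(-4)) + (2 - 19)/((-19)*(-4 - 19)) = 461*(-1 - 28) - 1/19*(-17)/(-23) = 461*(-29) - 1/19*(-1/23)*(-17) = -13369 - 17/437 = -5842270/437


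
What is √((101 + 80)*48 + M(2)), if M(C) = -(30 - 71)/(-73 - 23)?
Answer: √5004042/24 ≈ 93.207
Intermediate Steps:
M(C) = -41/96 (M(C) = -(-41)/(-96) = -(-41)*(-1)/96 = -1*41/96 = -41/96)
√((101 + 80)*48 + M(2)) = √((101 + 80)*48 - 41/96) = √(181*48 - 41/96) = √(8688 - 41/96) = √(834007/96) = √5004042/24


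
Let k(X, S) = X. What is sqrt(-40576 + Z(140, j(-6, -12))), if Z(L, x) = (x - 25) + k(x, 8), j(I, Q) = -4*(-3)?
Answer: I*sqrt(40577) ≈ 201.44*I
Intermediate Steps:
j(I, Q) = 12
Z(L, x) = -25 + 2*x (Z(L, x) = (x - 25) + x = (-25 + x) + x = -25 + 2*x)
sqrt(-40576 + Z(140, j(-6, -12))) = sqrt(-40576 + (-25 + 2*12)) = sqrt(-40576 + (-25 + 24)) = sqrt(-40576 - 1) = sqrt(-40577) = I*sqrt(40577)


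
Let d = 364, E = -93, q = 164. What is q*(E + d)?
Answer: 44444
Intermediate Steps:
q*(E + d) = 164*(-93 + 364) = 164*271 = 44444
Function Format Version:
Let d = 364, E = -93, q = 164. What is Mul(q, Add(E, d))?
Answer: 44444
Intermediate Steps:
Mul(q, Add(E, d)) = Mul(164, Add(-93, 364)) = Mul(164, 271) = 44444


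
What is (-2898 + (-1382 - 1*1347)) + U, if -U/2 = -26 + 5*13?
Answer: -5705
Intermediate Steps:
U = -78 (U = -2*(-26 + 5*13) = -2*(-26 + 65) = -2*39 = -78)
(-2898 + (-1382 - 1*1347)) + U = (-2898 + (-1382 - 1*1347)) - 78 = (-2898 + (-1382 - 1347)) - 78 = (-2898 - 2729) - 78 = -5627 - 78 = -5705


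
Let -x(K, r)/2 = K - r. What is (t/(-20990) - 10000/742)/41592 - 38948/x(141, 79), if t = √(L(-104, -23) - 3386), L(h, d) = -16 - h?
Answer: 18780988598/59793699 - I*√3298/873016080 ≈ 314.1 - 6.5781e-8*I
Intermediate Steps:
x(K, r) = -2*K + 2*r (x(K, r) = -2*(K - r) = -2*K + 2*r)
t = I*√3298 (t = √((-16 - 1*(-104)) - 3386) = √((-16 + 104) - 3386) = √(88 - 3386) = √(-3298) = I*√3298 ≈ 57.428*I)
(t/(-20990) - 10000/742)/41592 - 38948/x(141, 79) = ((I*√3298)/(-20990) - 10000/742)/41592 - 38948/(-2*141 + 2*79) = ((I*√3298)*(-1/20990) - 10000*1/742)*(1/41592) - 38948/(-282 + 158) = (-I*√3298/20990 - 5000/371)*(1/41592) - 38948/(-124) = (-5000/371 - I*√3298/20990)*(1/41592) - 38948*(-1/124) = (-625/1928829 - I*√3298/873016080) + 9737/31 = 18780988598/59793699 - I*√3298/873016080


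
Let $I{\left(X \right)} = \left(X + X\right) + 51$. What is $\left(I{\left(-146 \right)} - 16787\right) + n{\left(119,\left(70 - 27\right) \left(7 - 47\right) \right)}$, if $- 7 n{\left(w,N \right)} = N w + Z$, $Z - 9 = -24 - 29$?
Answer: $\frac{85528}{7} \approx 12218.0$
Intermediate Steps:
$Z = -44$ ($Z = 9 - 53 = -44$)
$I{\left(X \right)} = 51 + 2 X$ ($I{\left(X \right)} = 2 X + 51 = 51 + 2 X$)
$n{\left(w,N \right)} = \frac{44}{7} - \frac{N w}{7}$ ($n{\left(w,N \right)} = - \frac{N w - 44}{7} = - \frac{-44 + N w}{7} = \frac{44}{7} - \frac{N w}{7}$)
$\left(I{\left(-146 \right)} - 16787\right) + n{\left(119,\left(70 - 27\right) \left(7 - 47\right) \right)} = \left(\left(51 + 2 \left(-146\right)\right) - 16787\right) - \left(- \frac{44}{7} + \frac{1}{7} \left(70 - 27\right) \left(7 - 47\right) 119\right) = \left(\left(51 - 292\right) - 16787\right) - \left(- \frac{44}{7} + \frac{1}{7} \cdot 43 \left(-40\right) 119\right) = \left(-241 - 16787\right) - \left(- \frac{44}{7} - 29240\right) = -17028 + \left(\frac{44}{7} + 29240\right) = -17028 + \frac{204724}{7} = \frac{85528}{7}$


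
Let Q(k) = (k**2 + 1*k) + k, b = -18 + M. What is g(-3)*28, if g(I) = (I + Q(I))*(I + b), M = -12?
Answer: 0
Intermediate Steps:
b = -30 (b = -18 - 12 = -30)
Q(k) = k**2 + 2*k (Q(k) = (k**2 + k) + k = (k + k**2) + k = k**2 + 2*k)
g(I) = (-30 + I)*(I + I*(2 + I)) (g(I) = (I + I*(2 + I))*(I - 30) = (I + I*(2 + I))*(-30 + I) = (-30 + I)*(I + I*(2 + I)))
g(-3)*28 = -3*(-90 + (-3)**2 - 27*(-3))*28 = -3*(-90 + 9 + 81)*28 = -3*0*28 = 0*28 = 0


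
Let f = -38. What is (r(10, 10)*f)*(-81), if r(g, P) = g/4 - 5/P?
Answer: 6156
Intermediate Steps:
r(g, P) = -5/P + g/4 (r(g, P) = g*(1/4) - 5/P = g/4 - 5/P = -5/P + g/4)
(r(10, 10)*f)*(-81) = ((-5/10 + (1/4)*10)*(-38))*(-81) = ((-5*1/10 + 5/2)*(-38))*(-81) = ((-1/2 + 5/2)*(-38))*(-81) = (2*(-38))*(-81) = -76*(-81) = 6156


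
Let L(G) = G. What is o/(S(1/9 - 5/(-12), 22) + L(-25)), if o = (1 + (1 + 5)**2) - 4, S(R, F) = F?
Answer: -11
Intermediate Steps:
o = 33 (o = (1 + 6**2) - 4 = (1 + 36) - 4 = 37 - 4 = 33)
o/(S(1/9 - 5/(-12), 22) + L(-25)) = 33/(22 - 25) = 33/(-3) = -1/3*33 = -11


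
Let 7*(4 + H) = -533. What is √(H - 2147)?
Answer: I*√109130/7 ≈ 47.193*I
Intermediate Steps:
H = -561/7 (H = -4 + (⅐)*(-533) = -4 - 533/7 = -561/7 ≈ -80.143)
√(H - 2147) = √(-561/7 - 2147) = √(-15590/7) = I*√109130/7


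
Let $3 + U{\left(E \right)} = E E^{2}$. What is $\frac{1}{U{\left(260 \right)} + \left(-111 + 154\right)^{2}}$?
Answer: $\frac{1}{17577846} \approx 5.689 \cdot 10^{-8}$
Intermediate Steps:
$U{\left(E \right)} = -3 + E^{3}$ ($U{\left(E \right)} = -3 + E E^{2} = -3 + E^{3}$)
$\frac{1}{U{\left(260 \right)} + \left(-111 + 154\right)^{2}} = \frac{1}{\left(-3 + 260^{3}\right) + \left(-111 + 154\right)^{2}} = \frac{1}{\left(-3 + 17576000\right) + 43^{2}} = \frac{1}{17575997 + 1849} = \frac{1}{17577846}$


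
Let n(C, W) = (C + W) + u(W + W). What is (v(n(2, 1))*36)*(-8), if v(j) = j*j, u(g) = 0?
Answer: -2592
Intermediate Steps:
n(C, W) = C + W (n(C, W) = (C + W) + 0 = C + W)
v(j) = j²
(v(n(2, 1))*36)*(-8) = ((2 + 1)²*36)*(-8) = (3²*36)*(-8) = (9*36)*(-8) = 324*(-8) = -2592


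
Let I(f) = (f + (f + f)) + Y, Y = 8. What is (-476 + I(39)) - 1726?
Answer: -2077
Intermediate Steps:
I(f) = 8 + 3*f (I(f) = (f + (f + f)) + 8 = (f + 2*f) + 8 = 3*f + 8 = 8 + 3*f)
(-476 + I(39)) - 1726 = (-476 + (8 + 3*39)) - 1726 = (-476 + (8 + 117)) - 1726 = (-476 + 125) - 1726 = -351 - 1726 = -2077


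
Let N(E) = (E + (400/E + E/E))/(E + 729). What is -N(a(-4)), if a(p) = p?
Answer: 103/725 ≈ 0.14207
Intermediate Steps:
N(E) = (1 + E + 400/E)/(729 + E) (N(E) = (E + (400/E + 1))/(729 + E) = (E + (1 + 400/E))/(729 + E) = (1 + E + 400/E)/(729 + E))
-N(a(-4)) = -(400 - 4 + (-4)²)/((-4)*(729 - 4)) = -(-1)*(400 - 4 + 16)/(4*725) = -(-1)*412/(4*725) = -1*(-103/725) = 103/725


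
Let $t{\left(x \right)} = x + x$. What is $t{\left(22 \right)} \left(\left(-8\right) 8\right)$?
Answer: $-2816$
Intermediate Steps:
$t{\left(x \right)} = 2 x$
$t{\left(22 \right)} \left(\left(-8\right) 8\right) = 2 \cdot 22 \left(\left(-8\right) 8\right) = 44 \left(-64\right) = -2816$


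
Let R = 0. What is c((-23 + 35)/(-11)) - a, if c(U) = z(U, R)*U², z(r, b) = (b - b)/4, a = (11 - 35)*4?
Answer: 96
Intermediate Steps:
a = -96 (a = -24*4 = -96)
z(r, b) = 0 (z(r, b) = 0*(¼) = 0)
c(U) = 0 (c(U) = 0*U² = 0)
c((-23 + 35)/(-11)) - a = 0 - 1*(-96) = 0 + 96 = 96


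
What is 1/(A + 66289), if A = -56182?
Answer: 1/10107 ≈ 9.8941e-5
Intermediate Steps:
1/(A + 66289) = 1/(-56182 + 66289) = 1/10107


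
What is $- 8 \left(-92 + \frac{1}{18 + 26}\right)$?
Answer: $\frac{8094}{11} \approx 735.82$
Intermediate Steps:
$- 8 \left(-92 + \frac{1}{18 + 26}\right) = - 8 \left(-92 + \frac{1}{44}\right) = \left(-8\right) \left(- \frac{4047}{44}\right) = \frac{8094}{11}$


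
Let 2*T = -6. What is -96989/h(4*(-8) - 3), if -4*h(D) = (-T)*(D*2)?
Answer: -193978/105 ≈ -1847.4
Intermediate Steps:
T = -3 (T = (½)*(-6) = -3)
h(D) = -3*D/2 (h(D) = -(-1*(-3))*D*2/4 = -3*2*D/4 = -3*D/2)
-96989/h(4*(-8) - 3) = -96989*(-2/(3*(4*(-8) - 3))) = -96989*(-2/(3*(-32 - 3))) = -96989/((-3/2*(-35))) = -96989/105/2 = -96989*2/105 = -193978/105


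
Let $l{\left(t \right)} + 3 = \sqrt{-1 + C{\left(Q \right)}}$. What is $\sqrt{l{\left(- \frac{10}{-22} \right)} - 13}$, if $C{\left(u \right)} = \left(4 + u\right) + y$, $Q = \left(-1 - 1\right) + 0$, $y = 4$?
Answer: $\sqrt{-16 + \sqrt{5}} \approx 3.71 i$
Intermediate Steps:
$Q = -2$ ($Q = -2 + 0 = -2$)
$C{\left(u \right)} = 8 + u$ ($C{\left(u \right)} = \left(4 + u\right) + 4 = 8 + u$)
$l{\left(t \right)} = -3 + \sqrt{5}$ ($l{\left(t \right)} = -3 + \sqrt{-1 + \left(8 - 2\right)} = -3 + \sqrt{-1 + 6} = -3 + \sqrt{5}$)
$\sqrt{l{\left(- \frac{10}{-22} \right)} - 13} = \sqrt{\left(-3 + \sqrt{5}\right) - 13} = \sqrt{-16 + \sqrt{5}}$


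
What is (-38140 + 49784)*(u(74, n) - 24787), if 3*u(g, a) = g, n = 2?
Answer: -864997828/3 ≈ -2.8833e+8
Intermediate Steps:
u(g, a) = g/3
(-38140 + 49784)*(u(74, n) - 24787) = (-38140 + 49784)*((1/3)*74 - 24787) = 11644*(74/3 - 24787) = 11644*(-74287/3) = -864997828/3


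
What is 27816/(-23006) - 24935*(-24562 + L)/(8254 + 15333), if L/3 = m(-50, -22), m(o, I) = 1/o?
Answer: 70447414270523/2713212610 ≈ 25965.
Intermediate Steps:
L = -3/50 (L = 3/(-50) = 3*(-1/50) = -3/50 ≈ -0.060000)
27816/(-23006) - 24935*(-24562 + L)/(8254 + 15333) = 27816/(-23006) - 24935*(-24562 - 3/50)/(8254 + 15333) = 27816*(-1/23006) - 24935/(23587/(-1228103/50)) = -13908/11503 - 24935/(23587*(-50/1228103)) = -13908/11503 - 24935/(-1179350/1228103) = -13908/11503 - 24935*(-1228103/1179350) = -13908/11503 + 6124549661/235870 = 70447414270523/2713212610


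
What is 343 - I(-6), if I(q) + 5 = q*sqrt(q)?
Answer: 348 + 6*I*sqrt(6) ≈ 348.0 + 14.697*I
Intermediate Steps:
I(q) = -5 + q**(3/2) (I(q) = -5 + q*sqrt(q) = -5 + q**(3/2))
343 - I(-6) = 343 - (-5 + (-6)**(3/2)) = 343 - (-5 - 6*I*sqrt(6)) = 343 + (5 + 6*I*sqrt(6)) = 348 + 6*I*sqrt(6)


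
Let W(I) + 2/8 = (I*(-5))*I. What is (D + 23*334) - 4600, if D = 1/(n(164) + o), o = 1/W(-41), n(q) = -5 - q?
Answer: 17511745525/5681953 ≈ 3082.0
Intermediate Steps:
W(I) = -1/4 - 5*I**2 (W(I) = -1/4 + (I*(-5))*I = -1/4 + (-5*I)*I = -1/4 - 5*I**2)
o = -4/33621 (o = 1/(-1/4 - 5*(-41)**2) = 1/(-1/4 - 5*1681) = 1/(-1/4 - 8405) = 1/(-33621/4) = -4/33621 ≈ -0.00011897)
D = -33621/5681953 (D = 1/((-5 - 1*164) - 4/33621) = 1/((-5 - 164) - 4/33621) = 1/(-169 - 4/33621) = 1/(-5681953/33621) = -33621/5681953 ≈ -0.0059172)
(D + 23*334) - 4600 = (-33621/5681953 + 23*334) - 4600 = (-33621/5681953 + 7682) - 4600 = 43648729325/5681953 - 4600 = 17511745525/5681953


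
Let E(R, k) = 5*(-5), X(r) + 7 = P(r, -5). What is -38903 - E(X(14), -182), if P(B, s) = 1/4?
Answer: -38878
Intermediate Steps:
P(B, s) = ¼
X(r) = -27/4 (X(r) = -7 + ¼ = -27/4)
E(R, k) = -25
-38903 - E(X(14), -182) = -38903 - 1*(-25) = -38903 + 25 = -38878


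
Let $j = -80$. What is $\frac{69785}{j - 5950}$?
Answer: $- \frac{13957}{1206} \approx -11.573$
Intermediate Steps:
$\frac{69785}{j - 5950} = \frac{69785}{-80 - 5950} = \frac{69785}{-6030} = 69785 \left(- \frac{1}{6030}\right) = - \frac{13957}{1206}$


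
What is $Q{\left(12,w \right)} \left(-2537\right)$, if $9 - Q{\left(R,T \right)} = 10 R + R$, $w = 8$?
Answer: $312051$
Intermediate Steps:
$Q{\left(R,T \right)} = 9 - 11 R$ ($Q{\left(R,T \right)} = 9 - \left(10 R + R\right) = 9 - 11 R$)
$Q{\left(12,w \right)} \left(-2537\right) = \left(9 - 132\right) \left(-2537\right) = \left(-123\right) \left(-2537\right) = 312051$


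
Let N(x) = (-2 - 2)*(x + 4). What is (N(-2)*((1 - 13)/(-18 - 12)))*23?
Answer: -368/5 ≈ -73.600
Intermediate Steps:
N(x) = -16 - 4*x (N(x) = -4*(4 + x) = -16 - 4*x)
(N(-2)*((1 - 13)/(-18 - 12)))*23 = ((-16 - 4*(-2))*((1 - 13)/(-18 - 12)))*23 = ((-16 + 8)*(-12/(-30)))*23 = -(-96)*(-1)/30*23 = -8*⅖*23 = -16/5*23 = -368/5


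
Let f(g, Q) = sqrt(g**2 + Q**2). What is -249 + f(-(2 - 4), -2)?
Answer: -249 + 2*sqrt(2) ≈ -246.17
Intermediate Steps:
f(g, Q) = sqrt(Q**2 + g**2)
-249 + f(-(2 - 4), -2) = -249 + sqrt((-2)**2 + (-(2 - 4))**2) = -249 + sqrt(4 + (-1*(-2))**2) = -249 + sqrt(4 + 2**2) = -249 + sqrt(4 + 4) = -249 + sqrt(8) = -249 + 2*sqrt(2)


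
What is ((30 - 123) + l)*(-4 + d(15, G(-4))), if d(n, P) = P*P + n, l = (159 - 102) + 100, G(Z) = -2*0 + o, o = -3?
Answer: 1280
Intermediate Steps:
G(Z) = -3 (G(Z) = -2*0 - 3 = 0 - 3 = -3)
l = 157 (l = 57 + 100 = 157)
d(n, P) = n + P**2 (d(n, P) = P**2 + n = n + P**2)
((30 - 123) + l)*(-4 + d(15, G(-4))) = ((30 - 123) + 157)*(-4 + (15 + (-3)**2)) = (-93 + 157)*(-4 + (15 + 9)) = 64*(-4 + 24) = 64*20 = 1280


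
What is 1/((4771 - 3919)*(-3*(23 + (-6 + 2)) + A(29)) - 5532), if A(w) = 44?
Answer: -1/16608 ≈ -6.0212e-5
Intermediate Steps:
1/((4771 - 3919)*(-3*(23 + (-6 + 2)) + A(29)) - 5532) = 1/((4771 - 3919)*(-3*(23 + (-6 + 2)) + 44) - 5532) = 1/(852*(-3*(23 - 4) + 44) - 5532) = 1/(852*(-3*19 + 44) - 5532) = 1/(852*(-57 + 44) - 5532) = 1/(852*(-13) - 5532) = 1/(-11076 - 5532) = 1/(-16608) = -1/16608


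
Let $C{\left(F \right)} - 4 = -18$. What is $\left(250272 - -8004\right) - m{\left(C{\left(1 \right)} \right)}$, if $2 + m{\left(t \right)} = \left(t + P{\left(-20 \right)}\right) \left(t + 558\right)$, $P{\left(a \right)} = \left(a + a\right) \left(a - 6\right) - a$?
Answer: $-310746$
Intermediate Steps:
$P{\left(a \right)} = - a + 2 a \left(-6 + a\right)$ ($P{\left(a \right)} = 2 a \left(-6 + a\right) - a = - a + 2 a \left(-6 + a\right)$)
$C{\left(F \right)} = -14$ ($C{\left(F \right)} = 4 - 18 = -14$)
$m{\left(t \right)} = -2 + \left(558 + t\right) \left(1060 + t\right)$ ($m{\left(t \right)} = -2 + \left(t - 20 \left(-13 + 2 \left(-20\right)\right)\right) \left(t + 558\right) = -2 + \left(t - 20 \left(-13 - 40\right)\right) \left(558 + t\right) = -2 + \left(t - -1060\right) \left(558 + t\right) = -2 + \left(t + 1060\right) \left(558 + t\right) = -2 + \left(1060 + t\right) \left(558 + t\right) = -2 + \left(558 + t\right) \left(1060 + t\right)$)
$\left(250272 - -8004\right) - m{\left(C{\left(1 \right)} \right)} = \left(250272 - -8004\right) - \left(591478 + \left(-14\right)^{2} + 1618 \left(-14\right)\right) = \left(250272 + 8004\right) - \left(591478 + 196 - 22652\right) = 258276 - 569022 = -310746$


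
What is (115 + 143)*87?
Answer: 22446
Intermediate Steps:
(115 + 143)*87 = 258*87 = 22446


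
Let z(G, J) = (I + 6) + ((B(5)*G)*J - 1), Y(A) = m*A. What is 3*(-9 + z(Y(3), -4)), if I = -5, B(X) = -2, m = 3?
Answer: 189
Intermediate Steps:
Y(A) = 3*A
z(G, J) = -2*G*J (z(G, J) = (-5 + 6) + ((-2*G)*J - 1) = 1 + (-2*G*J - 1) = 1 + (-1 - 2*G*J) = -2*G*J)
3*(-9 + z(Y(3), -4)) = 3*(-9 - 2*3*3*(-4)) = 3*(-9 - 2*9*(-4)) = 3*(-9 + 72) = 3*63 = 189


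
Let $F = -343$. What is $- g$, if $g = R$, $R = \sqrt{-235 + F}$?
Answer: $- 17 i \sqrt{2} \approx - 24.042 i$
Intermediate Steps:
$R = 17 i \sqrt{2}$ ($R = \sqrt{-235 - 343} = \sqrt{-578} = 17 i \sqrt{2} \approx 24.042 i$)
$g = 17 i \sqrt{2} \approx 24.042 i$
$- g = - 17 i \sqrt{2}$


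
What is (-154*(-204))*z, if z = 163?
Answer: 5120808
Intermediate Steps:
(-154*(-204))*z = -154*(-204)*163 = 31416*163 = 5120808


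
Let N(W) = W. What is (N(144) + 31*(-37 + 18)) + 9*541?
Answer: 4424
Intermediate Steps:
(N(144) + 31*(-37 + 18)) + 9*541 = (144 + 31*(-37 + 18)) + 9*541 = (144 + 31*(-19)) + 4869 = (144 - 589) + 4869 = -445 + 4869 = 4424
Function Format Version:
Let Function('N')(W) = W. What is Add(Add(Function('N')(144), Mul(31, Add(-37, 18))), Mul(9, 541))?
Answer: 4424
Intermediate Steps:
Add(Add(Function('N')(144), Mul(31, Add(-37, 18))), Mul(9, 541)) = Add(Add(144, Mul(31, Add(-37, 18))), Mul(9, 541)) = Add(Add(144, Mul(31, -19)), 4869) = Add(Add(144, -589), 4869) = Add(-445, 4869) = 4424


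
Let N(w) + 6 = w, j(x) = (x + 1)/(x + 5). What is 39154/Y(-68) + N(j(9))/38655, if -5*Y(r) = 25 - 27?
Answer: 26486212688/270585 ≈ 97885.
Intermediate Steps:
Y(r) = ⅖ (Y(r) = -(25 - 27)/5 = -⅕*(-2) = ⅖)
j(x) = (1 + x)/(5 + x)
N(w) = -6 + w
39154/Y(-68) + N(j(9))/38655 = 39154/(⅖) + (-6 + (1 + 9)/(5 + 9))/38655 = 39154*(5/2) + (-6 + 10/14)*(1/38655) = 97885 + (-6 + (1/14)*10)*(1/38655) = 97885 + (-6 + 5/7)*(1/38655) = 97885 - 37/7*1/38655 = 97885 - 37/270585 = 26486212688/270585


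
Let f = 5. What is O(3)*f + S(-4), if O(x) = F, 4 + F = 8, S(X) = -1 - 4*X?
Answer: 35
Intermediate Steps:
F = 4 (F = -4 + 8 = 4)
O(x) = 4
O(3)*f + S(-4) = 4*5 + (-1 - 4*(-4)) = 20 + (-1 + 16) = 20 + 15 = 35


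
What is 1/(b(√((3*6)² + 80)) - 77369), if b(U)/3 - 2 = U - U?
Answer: -1/77363 ≈ -1.2926e-5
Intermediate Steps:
b(U) = 6 (b(U) = 6 + 3*(U - U) = 6 + 3*0 = 6 + 0 = 6)
1/(b(√((3*6)² + 80)) - 77369) = 1/(6 - 77369) = 1/(-77363) = -1/77363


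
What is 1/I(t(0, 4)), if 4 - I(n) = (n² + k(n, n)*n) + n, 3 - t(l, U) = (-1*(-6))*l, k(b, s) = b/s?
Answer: -1/11 ≈ -0.090909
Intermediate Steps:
t(l, U) = 3 - 6*l (t(l, U) = 3 - (-1*(-6))*l = 3 - 6*l)
I(n) = 4 - n² - 2*n (I(n) = 4 - ((n² + (n/n)*n) + n) = 4 - ((n² + 1*n) + n) = 4 - ((n² + n) + n) = 4 - ((n + n²) + n) = 4 - (n² + 2*n) = 4 + (-n² - 2*n) = 4 - n² - 2*n)
1/I(t(0, 4)) = 1/(4 - (3 - 6*0)² - 2*(3 - 6*0)) = 1/(4 - (3 + 0)² - 2*(3 + 0)) = 1/(4 - 1*3² - 2*3) = 1/(4 - 1*9 - 6) = 1/(4 - 9 - 6) = 1/(-11) = -1/11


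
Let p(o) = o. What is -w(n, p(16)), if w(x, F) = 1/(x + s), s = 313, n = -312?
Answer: -1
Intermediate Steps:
w(x, F) = 1/(313 + x) (w(x, F) = 1/(x + 313) = 1/(313 + x))
-w(n, p(16)) = -1/(313 - 312) = -1/1 = -1*1 = -1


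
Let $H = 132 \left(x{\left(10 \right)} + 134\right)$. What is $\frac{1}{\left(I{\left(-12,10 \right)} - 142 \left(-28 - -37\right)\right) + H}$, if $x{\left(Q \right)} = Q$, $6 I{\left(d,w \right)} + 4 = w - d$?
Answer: $\frac{1}{17733} \approx 5.6392 \cdot 10^{-5}$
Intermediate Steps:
$I{\left(d,w \right)} = - \frac{2}{3} - \frac{d}{6} + \frac{w}{6}$ ($I{\left(d,w \right)} = - \frac{2}{3} + \frac{w - d}{6} = - \frac{2}{3} - \left(- \frac{w}{6} + \frac{d}{6}\right) = - \frac{2}{3} - \frac{d}{6} + \frac{w}{6}$)
$H = 19008$ ($H = 132 \left(10 + 134\right) = 132 \cdot 144 = 19008$)
$\frac{1}{\left(I{\left(-12,10 \right)} - 142 \left(-28 - -37\right)\right) + H} = \frac{1}{\left(\left(- \frac{2}{3} - -2 + \frac{1}{6} \cdot 10\right) - 142 \left(-28 - -37\right)\right) + 19008} = \frac{1}{\left(\left(- \frac{2}{3} + 2 + \frac{5}{3}\right) - 142 \left(-28 + 37\right)\right) + 19008} = \frac{1}{\left(3 - 1278\right) + 19008} = \frac{1}{-1275 + 19008} = \frac{1}{17733}$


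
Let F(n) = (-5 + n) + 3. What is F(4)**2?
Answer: 4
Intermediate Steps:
F(n) = -2 + n
F(4)**2 = (-2 + 4)**2 = 2**2 = 4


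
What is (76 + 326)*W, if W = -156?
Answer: -62712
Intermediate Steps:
(76 + 326)*W = (76 + 326)*(-156) = 402*(-156) = -62712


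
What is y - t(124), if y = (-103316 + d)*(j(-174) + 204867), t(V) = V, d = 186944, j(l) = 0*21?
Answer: 17132617352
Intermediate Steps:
j(l) = 0
y = 17132617476 (y = (-103316 + 186944)*(0 + 204867) = 83628*204867 = 17132617476)
y - t(124) = 17132617476 - 1*124 = 17132617476 - 124 = 17132617352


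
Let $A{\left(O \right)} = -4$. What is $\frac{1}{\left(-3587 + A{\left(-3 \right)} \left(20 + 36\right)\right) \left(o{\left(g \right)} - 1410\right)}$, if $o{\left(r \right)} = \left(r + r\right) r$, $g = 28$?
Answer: $- \frac{1}{602138} \approx -1.6607 \cdot 10^{-6}$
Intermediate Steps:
$o{\left(r \right)} = 2 r^{2}$ ($o{\left(r \right)} = 2 r r = 2 r^{2}$)
$\frac{1}{\left(-3587 + A{\left(-3 \right)} \left(20 + 36\right)\right) \left(o{\left(g \right)} - 1410\right)} = \frac{1}{\left(-3587 - 4 \left(20 + 36\right)\right) \left(2 \cdot 28^{2} - 1410\right)} = \frac{1}{\left(-3587 - 224\right) \left(2 \cdot 784 - 1410\right)} = \frac{1}{\left(-3587 - 224\right) \left(1568 - 1410\right)} = \frac{1}{\left(-3811\right) 158} = \frac{1}{-602138} = - \frac{1}{602138}$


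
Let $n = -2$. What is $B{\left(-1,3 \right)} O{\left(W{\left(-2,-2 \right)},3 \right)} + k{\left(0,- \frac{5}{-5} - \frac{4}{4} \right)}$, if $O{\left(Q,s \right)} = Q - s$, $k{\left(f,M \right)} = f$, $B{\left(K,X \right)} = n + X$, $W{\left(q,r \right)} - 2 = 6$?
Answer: $5$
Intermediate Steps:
$W{\left(q,r \right)} = 8$ ($W{\left(q,r \right)} = 2 + 6 = 8$)
$B{\left(K,X \right)} = -2 + X$
$B{\left(-1,3 \right)} O{\left(W{\left(-2,-2 \right)},3 \right)} + k{\left(0,- \frac{5}{-5} - \frac{4}{4} \right)} = \left(-2 + 3\right) \left(8 - 3\right) + 0 = 1 \left(8 - 3\right) + 0 = 1 \cdot 5 + 0 = 5 + 0 = 5$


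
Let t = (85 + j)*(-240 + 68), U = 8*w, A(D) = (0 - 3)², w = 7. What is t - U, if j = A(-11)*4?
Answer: -20868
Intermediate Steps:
A(D) = 9 (A(D) = (-3)² = 9)
j = 36 (j = 9*4 = 36)
U = 56 (U = 8*7 = 56)
t = -20812 (t = (85 + 36)*(-240 + 68) = 121*(-172) = -20812)
t - U = -20812 - 1*56 = -20812 - 56 = -20868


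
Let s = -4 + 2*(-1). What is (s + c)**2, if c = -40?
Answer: 2116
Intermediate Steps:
s = -6 (s = -4 - 2 = -6)
(s + c)**2 = (-6 - 40)**2 = (-46)**2 = 2116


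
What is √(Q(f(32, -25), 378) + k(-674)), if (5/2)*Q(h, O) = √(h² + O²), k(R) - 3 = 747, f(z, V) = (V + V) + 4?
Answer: √(750 + 20*√58) ≈ 30.039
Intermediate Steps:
f(z, V) = 4 + 2*V (f(z, V) = 2*V + 4 = 4 + 2*V)
k(R) = 750 (k(R) = 3 + 747 = 750)
Q(h, O) = 2*√(O² + h²)/5 (Q(h, O) = 2*√(h² + O²)/5 = 2*√(O² + h²)/5)
√(Q(f(32, -25), 378) + k(-674)) = √(2*√(378² + (4 + 2*(-25))²)/5 + 750) = √(2*√(142884 + (4 - 50)²)/5 + 750) = √(2*√(142884 + (-46)²)/5 + 750) = √(2*√(142884 + 2116)/5 + 750) = √(2*√145000/5 + 750) = √(2*(50*√58)/5 + 750) = √(20*√58 + 750) = √(750 + 20*√58)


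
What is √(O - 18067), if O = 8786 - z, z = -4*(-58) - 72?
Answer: 3*I*√1049 ≈ 97.165*I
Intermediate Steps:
z = 160 (z = 232 - 72 = 160)
O = 8626 (O = 8786 - 1*160 = 8786 - 160 = 8626)
√(O - 18067) = √(8626 - 18067) = √(-9441) = 3*I*√1049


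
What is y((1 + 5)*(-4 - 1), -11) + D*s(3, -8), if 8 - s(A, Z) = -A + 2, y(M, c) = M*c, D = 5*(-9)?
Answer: -75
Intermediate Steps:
D = -45
s(A, Z) = 6 + A (s(A, Z) = 8 - (-A + 2) = 8 - (2 - A) = 8 + (-2 + A) = 6 + A)
y((1 + 5)*(-4 - 1), -11) + D*s(3, -8) = ((1 + 5)*(-4 - 1))*(-11) - 45*(6 + 3) = (6*(-5))*(-11) - 45*9 = -30*(-11) - 405 = 330 - 405 = -75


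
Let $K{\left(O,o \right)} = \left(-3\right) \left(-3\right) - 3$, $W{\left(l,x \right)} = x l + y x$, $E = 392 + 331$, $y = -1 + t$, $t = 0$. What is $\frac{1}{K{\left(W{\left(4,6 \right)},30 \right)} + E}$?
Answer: $\frac{1}{729} \approx 0.0013717$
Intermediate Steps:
$y = -1$ ($y = -1 + 0 = -1$)
$E = 723$
$W{\left(l,x \right)} = - x + l x$ ($W{\left(l,x \right)} = x l - x = l x - x = - x + l x$)
$K{\left(O,o \right)} = 6$ ($K{\left(O,o \right)} = 9 - 3 = 6$)
$\frac{1}{K{\left(W{\left(4,6 \right)},30 \right)} + E} = \frac{1}{6 + 723} = \frac{1}{729}$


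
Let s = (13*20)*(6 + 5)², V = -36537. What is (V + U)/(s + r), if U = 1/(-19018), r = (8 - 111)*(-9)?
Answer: -694860667/615935966 ≈ -1.1281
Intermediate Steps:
r = 927 (r = -103*(-9) = 927)
U = -1/19018 ≈ -5.2582e-5
s = 31460 (s = 260*11² = 260*121 = 31460)
(V + U)/(s + r) = (-36537 - 1/19018)/(31460 + 927) = -694860667/19018/32387 = -694860667/19018*1/32387 = -694860667/615935966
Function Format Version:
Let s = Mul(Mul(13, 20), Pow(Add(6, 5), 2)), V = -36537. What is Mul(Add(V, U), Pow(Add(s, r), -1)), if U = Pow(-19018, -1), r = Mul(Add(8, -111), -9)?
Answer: Rational(-694860667, 615935966) ≈ -1.1281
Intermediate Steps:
r = 927 (r = Mul(-103, -9) = 927)
U = Rational(-1, 19018) ≈ -5.2582e-5
s = 31460 (s = Mul(260, Pow(11, 2)) = Mul(260, 121) = 31460)
Mul(Add(V, U), Pow(Add(s, r), -1)) = Mul(Add(-36537, Rational(-1, 19018)), Pow(Add(31460, 927), -1)) = Mul(Rational(-694860667, 19018), Pow(32387, -1)) = Mul(Rational(-694860667, 19018), Rational(1, 32387)) = Rational(-694860667, 615935966)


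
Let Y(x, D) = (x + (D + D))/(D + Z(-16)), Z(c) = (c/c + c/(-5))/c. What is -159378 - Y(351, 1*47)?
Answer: -595949942/3739 ≈ -1.5939e+5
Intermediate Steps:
Z(c) = (1 - c/5)/c (Z(c) = (1 + c*(-⅕))/c = (1 - c/5)/c)
Y(x, D) = (x + 2*D)/(-21/80 + D) (Y(x, D) = (x + (D + D))/(D + (⅕)*(5 - 1*(-16))/(-16)) = (x + 2*D)/(D + (⅕)*(-1/16)*(5 + 16)) = (x + 2*D)/(D + (⅕)*(-1/16)*21) = (x + 2*D)/(D - 21/80) = (x + 2*D)/(-21/80 + D))
-159378 - Y(351, 1*47) = -159378 - 80*(351 + 2*(1*47))/(-21 + 80*(1*47)) = -159378 - 80*(351 + 2*47)/(-21 + 80*47) = -159378 - 80*(351 + 94)/(-21 + 3760) = -159378 - 80*445/3739 = -159378 - 1*35600/3739 = -159378 - 35600/3739 = -595949942/3739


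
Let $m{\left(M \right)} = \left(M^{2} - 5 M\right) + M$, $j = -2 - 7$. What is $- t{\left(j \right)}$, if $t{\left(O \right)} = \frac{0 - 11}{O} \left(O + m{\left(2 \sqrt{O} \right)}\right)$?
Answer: $55 + \frac{88 i}{3} \approx 55.0 + 29.333 i$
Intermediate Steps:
$j = -9$ ($j = -2 - 7 = -9$)
$m{\left(M \right)} = M^{2} - 4 M$
$t{\left(O \right)} = - \frac{11 \left(O + 2 \sqrt{O} \left(-4 + 2 \sqrt{O}\right)\right)}{O}$ ($t{\left(O \right)} = \frac{0 - 11}{O} \left(O + 2 \sqrt{O} \left(-4 + 2 \sqrt{O}\right)\right) = - \frac{11}{O} \left(O + 2 \sqrt{O} \left(-4 + 2 \sqrt{O}\right)\right) = - \frac{11 \left(O + 2 \sqrt{O} \left(-4 + 2 \sqrt{O}\right)\right)}{O}$)
$- t{\left(j \right)} = - (-55 + \frac{88}{3 i}) = - (-55 + 88 \left(- \frac{i}{3}\right)) = - (-55 - \frac{88 i}{3}) = 55 + \frac{88 i}{3}$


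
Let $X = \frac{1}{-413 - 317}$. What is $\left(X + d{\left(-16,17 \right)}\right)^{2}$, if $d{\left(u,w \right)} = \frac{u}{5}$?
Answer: $\frac{5461569}{532900} \approx 10.249$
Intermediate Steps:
$d{\left(u,w \right)} = \frac{u}{5}$ ($d{\left(u,w \right)} = u \frac{1}{5} = \frac{u}{5}$)
$X = - \frac{1}{730}$ ($X = \frac{1}{-730} = - \frac{1}{730} \approx -0.0013699$)
$\left(X + d{\left(-16,17 \right)}\right)^{2} = \left(- \frac{1}{730} + \frac{1}{5} \left(-16\right)\right)^{2} = \left(- \frac{1}{730} - \frac{16}{5}\right)^{2} = \left(- \frac{2337}{730}\right)^{2} = \frac{5461569}{532900}$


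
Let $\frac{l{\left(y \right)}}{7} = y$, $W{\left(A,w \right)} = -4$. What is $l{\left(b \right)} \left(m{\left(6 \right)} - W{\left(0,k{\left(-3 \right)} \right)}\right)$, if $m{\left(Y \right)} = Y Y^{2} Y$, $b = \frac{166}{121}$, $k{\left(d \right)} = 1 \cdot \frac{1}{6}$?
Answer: $\frac{1510600}{121} \approx 12484.0$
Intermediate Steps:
$k{\left(d \right)} = \frac{1}{6}$ ($k{\left(d \right)} = 1 \cdot \frac{1}{6} = \frac{1}{6}$)
$b = \frac{166}{121}$ ($b = 166 \cdot \frac{1}{121} = \frac{166}{121} \approx 1.3719$)
$m{\left(Y \right)} = Y^{4}$ ($m{\left(Y \right)} = Y^{3} Y = Y^{4}$)
$l{\left(y \right)} = 7 y$
$l{\left(b \right)} \left(m{\left(6 \right)} - W{\left(0,k{\left(-3 \right)} \right)}\right) = 7 \cdot \frac{166}{121} \left(6^{4} - -4\right) = \frac{1162 \left(1296 + 4\right)}{121} = \frac{1162}{121} \cdot 1300 = \frac{1510600}{121}$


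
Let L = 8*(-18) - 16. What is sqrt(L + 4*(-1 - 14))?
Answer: 2*I*sqrt(55) ≈ 14.832*I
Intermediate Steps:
L = -160 (L = -144 - 16 = -160)
sqrt(L + 4*(-1 - 14)) = sqrt(-160 + 4*(-1 - 14)) = sqrt(-160 + 4*(-15)) = sqrt(-160 - 60) = sqrt(-220) = 2*I*sqrt(55)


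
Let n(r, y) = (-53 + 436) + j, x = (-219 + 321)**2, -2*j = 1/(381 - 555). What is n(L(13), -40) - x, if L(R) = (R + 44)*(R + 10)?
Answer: -3487307/348 ≈ -10021.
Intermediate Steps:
j = 1/348 (j = -1/(2*(381 - 555)) = -1/2/(-174) = -1/2*(-1/174) = 1/348 ≈ 0.0028736)
L(R) = (10 + R)*(44 + R) (L(R) = (44 + R)*(10 + R) = (10 + R)*(44 + R))
x = 10404 (x = 102**2 = 10404)
n(r, y) = 133285/348 (n(r, y) = (-53 + 436) + 1/348 = 383 + 1/348 = 133285/348)
n(L(13), -40) - x = 133285/348 - 1*10404 = 133285/348 - 10404 = -3487307/348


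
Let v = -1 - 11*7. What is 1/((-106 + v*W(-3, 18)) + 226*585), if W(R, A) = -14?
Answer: 1/133196 ≈ 7.5077e-6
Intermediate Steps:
v = -78 (v = -1 - 77 = -78)
1/((-106 + v*W(-3, 18)) + 226*585) = 1/((-106 - 78*(-14)) + 226*585) = 1/((-106 + 1092) + 132210) = 1/(986 + 132210) = 1/133196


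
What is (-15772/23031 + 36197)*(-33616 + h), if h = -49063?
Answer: -68924301220465/23031 ≈ -2.9927e+9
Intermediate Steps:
(-15772/23031 + 36197)*(-33616 + h) = (-15772/23031 + 36197)*(-33616 - 49063) = (-15772*1/23031 + 36197)*(-82679) = (-15772/23031 + 36197)*(-82679) = (833637335/23031)*(-82679) = -68924301220465/23031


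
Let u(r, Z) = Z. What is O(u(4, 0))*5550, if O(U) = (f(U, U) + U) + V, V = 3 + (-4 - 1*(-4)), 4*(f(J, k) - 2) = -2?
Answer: 24975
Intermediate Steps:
f(J, k) = 3/2 (f(J, k) = 2 + (¼)*(-2) = 2 - ½ = 3/2)
V = 3 (V = 3 + (-4 + 4) = 3 + 0 = 3)
O(U) = 9/2 + U (O(U) = (3/2 + U) + 3 = 9/2 + U)
O(u(4, 0))*5550 = (9/2 + 0)*5550 = (9/2)*5550 = 24975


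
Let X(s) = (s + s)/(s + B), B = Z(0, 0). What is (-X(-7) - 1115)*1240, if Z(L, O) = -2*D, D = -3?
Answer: -1399960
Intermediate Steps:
Z(L, O) = 6 (Z(L, O) = -2*(-3) = 6)
B = 6
X(s) = 2*s/(6 + s) (X(s) = (s + s)/(s + 6) = (2*s)/(6 + s) = 2*s/(6 + s))
(-X(-7) - 1115)*1240 = (-2*(-7)/(6 - 7) - 1115)*1240 = (-2*(-7)/(-1) - 1115)*1240 = (-2*(-7)*(-1) - 1115)*1240 = (-1*14 - 1115)*1240 = (-14 - 1115)*1240 = -1129*1240 = -1399960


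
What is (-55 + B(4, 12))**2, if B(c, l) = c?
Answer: 2601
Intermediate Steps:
(-55 + B(4, 12))**2 = (-55 + 4)**2 = (-51)**2 = 2601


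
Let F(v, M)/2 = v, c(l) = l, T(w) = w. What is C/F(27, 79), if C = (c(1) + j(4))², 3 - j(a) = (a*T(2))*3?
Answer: 200/27 ≈ 7.4074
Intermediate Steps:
F(v, M) = 2*v
j(a) = 3 - 6*a (j(a) = 3 - a*2*3 = 3 - 2*a*3 = 3 - 6*a)
C = 400 (C = (1 + (3 - 6*4))² = (1 + (3 - 24))² = (1 - 21)² = (-20)² = 400)
C/F(27, 79) = 400/((2*27)) = 400/54 = 400*(1/54) = 200/27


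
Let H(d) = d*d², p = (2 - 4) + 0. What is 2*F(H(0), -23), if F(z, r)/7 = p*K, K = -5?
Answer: 140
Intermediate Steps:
p = -2 (p = -2 + 0 = -2)
H(d) = d³
F(z, r) = 70 (F(z, r) = 7*(-2*(-5)) = 7*10 = 70)
2*F(H(0), -23) = 2*70 = 140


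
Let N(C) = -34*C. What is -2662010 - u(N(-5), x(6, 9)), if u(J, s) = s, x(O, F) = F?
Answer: -2662019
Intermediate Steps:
-2662010 - u(N(-5), x(6, 9)) = -2662010 - 1*9 = -2662010 - 9 = -2662019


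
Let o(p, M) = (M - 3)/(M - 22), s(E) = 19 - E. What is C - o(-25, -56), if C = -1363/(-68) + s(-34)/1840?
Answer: 23564599/1219920 ≈ 19.316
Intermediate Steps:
o(p, M) = (-3 + M)/(-22 + M)
C = 627881/31280 (C = -1363/(-68) + (19 - 1*(-34))/1840 = -1363*(-1/68) + (19 + 34)*(1/1840) = 1363/68 + 53*(1/1840) = 1363/68 + 53/1840 = 627881/31280 ≈ 20.073)
C - o(-25, -56) = 627881/31280 - (-3 - 56)/(-22 - 56) = 627881/31280 - (-59)/(-78) = 627881/31280 - (-1)*(-59)/78 = 627881/31280 - 1*59/78 = 627881/31280 - 59/78 = 23564599/1219920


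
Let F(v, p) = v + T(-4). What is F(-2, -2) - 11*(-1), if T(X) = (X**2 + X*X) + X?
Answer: 37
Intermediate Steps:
T(X) = X + 2*X**2 (T(X) = (X**2 + X**2) + X = 2*X**2 + X = X + 2*X**2)
F(v, p) = 28 + v (F(v, p) = v - 4*(1 + 2*(-4)) = v - 4*(1 - 8) = v - 4*(-7) = v + 28 = 28 + v)
F(-2, -2) - 11*(-1) = (28 - 2) - 11*(-1) = 26 + 11 = 37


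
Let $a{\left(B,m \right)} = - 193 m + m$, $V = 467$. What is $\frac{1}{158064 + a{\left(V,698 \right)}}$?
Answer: $\frac{1}{24048} \approx 4.1583 \cdot 10^{-5}$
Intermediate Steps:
$a{\left(B,m \right)} = - 192 m$
$\frac{1}{158064 + a{\left(V,698 \right)}} = \frac{1}{158064 - 134016} = \frac{1}{24048}$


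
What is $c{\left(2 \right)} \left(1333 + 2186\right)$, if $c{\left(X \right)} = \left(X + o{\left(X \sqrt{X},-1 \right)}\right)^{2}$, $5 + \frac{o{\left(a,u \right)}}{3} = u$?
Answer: $900864$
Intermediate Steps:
$o{\left(a,u \right)} = -15 + 3 u$
$c{\left(X \right)} = \left(-18 + X\right)^{2}$ ($c{\left(X \right)} = \left(X + \left(-15 + 3 \left(-1\right)\right)\right)^{2} = \left(X - 18\right)^{2} = \left(-18 + X\right)^{2}$)
$c{\left(2 \right)} \left(1333 + 2186\right) = \left(-18 + 2\right)^{2} \left(1333 + 2186\right) = \left(-16\right)^{2} \cdot 3519 = 256 \cdot 3519 = 900864$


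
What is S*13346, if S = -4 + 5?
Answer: 13346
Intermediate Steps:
S = 1
S*13346 = 1*13346 = 13346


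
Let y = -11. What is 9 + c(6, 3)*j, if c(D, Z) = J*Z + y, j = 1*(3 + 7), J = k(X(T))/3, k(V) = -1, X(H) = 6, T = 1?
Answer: -111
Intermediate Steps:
J = -⅓ (J = -1/3 = -1*⅓ = -⅓ ≈ -0.33333)
j = 10 (j = 1*10 = 10)
c(D, Z) = -11 - Z/3 (c(D, Z) = -Z/3 - 11 = -11 - Z/3)
9 + c(6, 3)*j = 9 + (-11 - ⅓*3)*10 = 9 + (-11 - 1)*10 = 9 - 12*10 = 9 - 120 = -111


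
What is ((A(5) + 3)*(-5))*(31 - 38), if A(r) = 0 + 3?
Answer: 210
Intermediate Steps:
A(r) = 3
((A(5) + 3)*(-5))*(31 - 38) = ((3 + 3)*(-5))*(31 - 38) = (6*(-5))*(-7) = -30*(-7) = 210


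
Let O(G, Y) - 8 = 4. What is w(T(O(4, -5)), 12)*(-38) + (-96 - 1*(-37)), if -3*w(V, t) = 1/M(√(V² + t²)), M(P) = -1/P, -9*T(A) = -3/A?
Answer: -59 - 95*√7465/54 ≈ -211.00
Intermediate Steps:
O(G, Y) = 12 (O(G, Y) = 8 + 4 = 12)
T(A) = 1/(3*A) (T(A) = -(-1)/(3*A) = 1/(3*A))
w(V, t) = √(V² + t²)/3 (w(V, t) = -(-√(V² + t²))/3 = -(-1)*√(V² + t²)/3 = √(V² + t²)/3)
w(T(O(4, -5)), 12)*(-38) + (-96 - 1*(-37)) = (√(((⅓)/12)² + 12²)/3)*(-38) + (-96 - 1*(-37)) = (√(((⅓)*(1/12))² + 144)/3)*(-38) + (-96 + 37) = (√((1/36)² + 144)/3)*(-38) - 59 = (√(1/1296 + 144)/3)*(-38) - 59 = (√(186625/1296)/3)*(-38) - 59 = ((5*√7465/36)/3)*(-38) - 59 = (5*√7465/108)*(-38) - 59 = -95*√7465/54 - 59 = -59 - 95*√7465/54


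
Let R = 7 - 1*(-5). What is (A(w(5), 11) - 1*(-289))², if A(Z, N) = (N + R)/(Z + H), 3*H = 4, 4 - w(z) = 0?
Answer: 22024249/256 ≈ 86032.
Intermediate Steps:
w(z) = 4 (w(z) = 4 - 1*0 = 4 + 0 = 4)
H = 4/3 (H = (⅓)*4 = 4/3 ≈ 1.3333)
R = 12 (R = 7 + 5 = 12)
A(Z, N) = (12 + N)/(4/3 + Z) (A(Z, N) = (N + 12)/(Z + 4/3) = (12 + N)/(4/3 + Z))
(A(w(5), 11) - 1*(-289))² = (3*(12 + 11)/(4 + 3*4) - 1*(-289))² = (3*23/(4 + 12) + 289)² = (3*23/16 + 289)² = (3*(1/16)*23 + 289)² = (69/16 + 289)² = (4693/16)² = 22024249/256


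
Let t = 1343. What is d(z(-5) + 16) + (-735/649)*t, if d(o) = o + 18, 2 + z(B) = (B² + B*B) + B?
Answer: -937132/649 ≈ -1444.0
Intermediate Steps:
z(B) = -2 + B + 2*B² (z(B) = -2 + ((B² + B*B) + B) = -2 + ((B² + B²) + B) = -2 + (2*B² + B) = -2 + (B + 2*B²) = -2 + B + 2*B²)
d(o) = 18 + o
d(z(-5) + 16) + (-735/649)*t = (18 + ((-2 - 5 + 2*(-5)²) + 16)) - 735/649*1343 = (18 + ((-2 - 5 + 2*25) + 16)) - 735*1/649*1343 = (18 + ((-2 - 5 + 50) + 16)) - 735/649*1343 = (18 + (43 + 16)) - 987105/649 = (18 + 59) - 987105/649 = 77 - 987105/649 = -937132/649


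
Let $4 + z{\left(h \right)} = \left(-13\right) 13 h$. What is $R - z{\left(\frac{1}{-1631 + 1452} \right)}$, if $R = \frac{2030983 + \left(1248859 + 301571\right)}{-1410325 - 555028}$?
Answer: $\frac{433975164}{351798187} \approx 1.2336$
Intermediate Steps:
$z{\left(h \right)} = -4 - 169 h$ ($z{\left(h \right)} = -4 + \left(-13\right) 13 h = -4 - 169 h$)
$R = - \frac{3581413}{1965353}$ ($R = \frac{2030983 + 1550430}{-1965353} = 3581413 \left(- \frac{1}{1965353}\right) = - \frac{3581413}{1965353} \approx -1.8223$)
$R - z{\left(\frac{1}{-1631 + 1452} \right)} = - \frac{3581413}{1965353} - \left(-4 - \frac{169}{-1631 + 1452}\right) = - \frac{3581413}{1965353} - \left(-4 - \frac{169}{-179}\right) = - \frac{3581413}{1965353} - \left(-4 - - \frac{169}{179}\right) = - \frac{3581413}{1965353} - \left(-4 + \frac{169}{179}\right) = - \frac{3581413}{1965353} - - \frac{547}{179} = - \frac{3581413}{1965353} + \frac{547}{179} = \frac{433975164}{351798187}$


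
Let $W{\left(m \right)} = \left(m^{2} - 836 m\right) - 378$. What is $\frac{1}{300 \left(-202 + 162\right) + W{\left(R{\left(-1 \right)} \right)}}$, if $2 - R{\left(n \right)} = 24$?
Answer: $\frac{1}{6498} \approx 0.00015389$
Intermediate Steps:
$R{\left(n \right)} = -22$ ($R{\left(n \right)} = 2 - 24 = -22$)
$W{\left(m \right)} = -378 + m^{2} - 836 m$
$\frac{1}{300 \left(-202 + 162\right) + W{\left(R{\left(-1 \right)} \right)}} = \frac{1}{300 \left(-202 + 162\right) - \left(-18014 - 484\right)} = \frac{1}{300 \left(-40\right) + \left(-378 + 484 + 18392\right)} = \frac{1}{-12000 + 18498} = \frac{1}{6498}$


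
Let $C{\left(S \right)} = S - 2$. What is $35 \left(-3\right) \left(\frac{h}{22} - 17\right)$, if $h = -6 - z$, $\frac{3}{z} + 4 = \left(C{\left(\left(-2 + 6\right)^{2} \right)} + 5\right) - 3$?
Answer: $\frac{159705}{88} \approx 1814.8$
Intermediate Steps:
$C{\left(S \right)} = -2 + S$ ($C{\left(S \right)} = S - 2 = -2 + S$)
$z = \frac{1}{4}$ ($z = \frac{3}{-4 - - \left(-2 + 6\right)^{2}} = \frac{3}{-4 + \left(\left(\left(-2 + 4^{2}\right) + 5\right) - 3\right)} = \frac{3}{-4 + \left(\left(\left(-2 + 16\right) + 5\right) - 3\right)} = \frac{3}{-4 + \left(\left(14 + 5\right) - 3\right)} = \frac{3}{-4 + \left(19 - 3\right)} = \frac{3}{-4 + 16} = \frac{3}{12} = 3 \cdot \frac{1}{12} = \frac{1}{4} \approx 0.25$)
$h = - \frac{25}{4}$ ($h = -6 - \frac{1}{4} = - \frac{25}{4} \approx -6.25$)
$35 \left(-3\right) \left(\frac{h}{22} - 17\right) = 35 \left(-3\right) \left(- \frac{25}{4 \cdot 22} - 17\right) = - 105 \left(\left(- \frac{25}{4}\right) \frac{1}{22} - 17\right) = - 105 \left(- \frac{25}{88} - 17\right) = \left(-105\right) \left(- \frac{1521}{88}\right) = \frac{159705}{88}$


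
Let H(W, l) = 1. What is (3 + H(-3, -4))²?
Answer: 16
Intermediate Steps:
(3 + H(-3, -4))² = (3 + 1)² = 4² = 16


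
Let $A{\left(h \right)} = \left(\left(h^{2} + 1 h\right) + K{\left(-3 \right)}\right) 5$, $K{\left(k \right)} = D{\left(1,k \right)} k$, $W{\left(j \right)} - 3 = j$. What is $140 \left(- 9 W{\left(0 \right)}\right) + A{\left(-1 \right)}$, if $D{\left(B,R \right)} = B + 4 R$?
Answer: $-3615$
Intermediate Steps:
$W{\left(j \right)} = 3 + j$
$K{\left(k \right)} = k \left(1 + 4 k\right)$ ($K{\left(k \right)} = \left(1 + 4 k\right) k = k \left(1 + 4 k\right)$)
$A{\left(h \right)} = 165 + 5 h + 5 h^{2}$ ($A{\left(h \right)} = \left(\left(h^{2} + 1 h\right) - 3 \left(1 + 4 \left(-3\right)\right)\right) 5 = \left(\left(h^{2} + h\right) - 3 \left(1 - 12\right)\right) 5 = \left(\left(h + h^{2}\right) - -33\right) 5 = \left(\left(h + h^{2}\right) + 33\right) 5 = \left(33 + h + h^{2}\right) 5 = 165 + 5 h + 5 h^{2}$)
$140 \left(- 9 W{\left(0 \right)}\right) + A{\left(-1 \right)} = 140 \left(- 9 \left(3 + 0\right)\right) + \left(165 + 5 \left(-1\right) + 5 \left(-1\right)^{2}\right) = 140 \left(\left(-9\right) 3\right) + \left(165 - 5 + 5 \cdot 1\right) = 140 \left(-27\right) + \left(165 - 5 + 5\right) = -3780 + 165 = -3615$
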